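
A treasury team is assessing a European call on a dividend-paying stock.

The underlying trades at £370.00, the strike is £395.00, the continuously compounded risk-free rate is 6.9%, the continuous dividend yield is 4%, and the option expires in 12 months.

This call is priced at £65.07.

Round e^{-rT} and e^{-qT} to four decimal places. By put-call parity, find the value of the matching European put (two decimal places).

exp(−qT) = exp(−0.04·1) = 0.9608;  exp(−rT) = exp(−0.069·1) = 0.9333
Put-call parity: C − P = S·e^(−qT) − K·e^(−rT) = 370·0.9608 − 395·0.9333 = 355.4960 − 368.6535 = -13.1575
P = C − (C − P) = 65.07 − (-13.1575) = 78.2275

£78.23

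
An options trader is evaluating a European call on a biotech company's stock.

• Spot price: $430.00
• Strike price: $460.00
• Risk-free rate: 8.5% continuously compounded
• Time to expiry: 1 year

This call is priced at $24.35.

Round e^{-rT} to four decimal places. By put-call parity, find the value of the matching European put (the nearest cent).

$16.86

exp(−rT) = exp(−0.085·1) = 0.9185
Put-call parity: C − P = S − K·e^(−rT) = 430 − 460·0.9185 = 430 − 422.5100 = 7.4900
P = C − (C − P) = 24.35 − (7.4900) = 16.8600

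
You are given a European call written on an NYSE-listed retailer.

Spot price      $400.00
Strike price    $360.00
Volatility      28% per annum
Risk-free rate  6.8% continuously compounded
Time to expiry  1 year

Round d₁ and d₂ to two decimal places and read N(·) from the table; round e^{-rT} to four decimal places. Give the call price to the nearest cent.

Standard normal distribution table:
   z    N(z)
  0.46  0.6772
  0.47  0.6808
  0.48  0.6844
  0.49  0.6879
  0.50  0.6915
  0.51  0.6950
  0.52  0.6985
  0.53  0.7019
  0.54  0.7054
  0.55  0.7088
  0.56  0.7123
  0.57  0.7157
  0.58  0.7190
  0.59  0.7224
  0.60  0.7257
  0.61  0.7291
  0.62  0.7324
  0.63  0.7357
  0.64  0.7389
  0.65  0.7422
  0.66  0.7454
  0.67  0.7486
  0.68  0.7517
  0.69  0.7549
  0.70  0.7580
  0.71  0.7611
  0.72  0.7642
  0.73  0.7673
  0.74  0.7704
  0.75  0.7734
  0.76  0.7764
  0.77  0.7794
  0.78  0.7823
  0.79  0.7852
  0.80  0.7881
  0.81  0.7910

$80.36

σ√T = 0.28·√1 = 0.2800
ln(S/K) + (r + σ²/2)T = ln(400/360) + (0.068 + 0.28²/2)·1 = 0.1054 + 0.1072 = 0.2126
d₁ = 0.2126 / 0.2800 = 0.7591 which rounds to 0.76
d₂ = d₁ − σ√T = 0.7591 − 0.2800 = 0.4791 which rounds to 0.48
e^(−rT) = e^(−0.068·1) = 0.9343
N(d₁) = N(0.76) = 0.7764;  N(d₂) = N(0.48) = 0.6844
C = 400·0.7764 − 360·0.9343·0.6844 = 310.5600 − 230.1966 = 80.3634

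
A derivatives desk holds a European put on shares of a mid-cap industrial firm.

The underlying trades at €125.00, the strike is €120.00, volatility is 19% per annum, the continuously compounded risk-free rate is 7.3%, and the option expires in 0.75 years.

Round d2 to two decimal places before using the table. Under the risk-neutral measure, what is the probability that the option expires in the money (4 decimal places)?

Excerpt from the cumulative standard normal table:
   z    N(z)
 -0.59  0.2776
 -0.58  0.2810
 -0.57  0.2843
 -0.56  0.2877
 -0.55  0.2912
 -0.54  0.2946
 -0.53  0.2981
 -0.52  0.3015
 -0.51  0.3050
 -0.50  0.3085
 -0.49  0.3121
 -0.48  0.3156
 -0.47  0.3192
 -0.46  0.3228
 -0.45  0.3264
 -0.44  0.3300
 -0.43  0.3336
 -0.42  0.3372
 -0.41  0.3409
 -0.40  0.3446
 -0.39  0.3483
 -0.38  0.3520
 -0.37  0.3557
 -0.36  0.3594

σ√T = 0.19·√0.75 = 0.1645
d₁ = [ln(125/120) + (0.073 + 0.19²/2)·0.75] / 0.1645 = [0.0408 + 0.0683] / 0.1645 = 0.6631 which rounds to 0.66
d₂ = d₁ − σ√T = 0.6631 − 0.1645 = 0.4986 which rounds to 0.50
Pr(exercise) under Q = N(−d₂) = N(-0.50) = 0.3085

0.3085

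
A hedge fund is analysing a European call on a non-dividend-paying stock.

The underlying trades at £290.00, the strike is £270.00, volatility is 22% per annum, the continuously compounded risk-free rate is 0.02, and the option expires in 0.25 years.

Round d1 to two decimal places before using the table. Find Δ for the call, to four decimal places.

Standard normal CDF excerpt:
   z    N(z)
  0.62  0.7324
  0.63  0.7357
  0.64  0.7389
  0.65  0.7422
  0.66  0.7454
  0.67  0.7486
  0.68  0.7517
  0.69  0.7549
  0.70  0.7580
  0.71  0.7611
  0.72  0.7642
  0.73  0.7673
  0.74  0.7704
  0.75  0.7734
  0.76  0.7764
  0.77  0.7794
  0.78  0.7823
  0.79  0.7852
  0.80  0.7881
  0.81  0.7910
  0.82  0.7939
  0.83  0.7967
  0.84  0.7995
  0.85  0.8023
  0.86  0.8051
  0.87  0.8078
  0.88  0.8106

T = 0.25;  σ√T = 0.1100
d₁ = [ln(290/270) + (0.02 + 0.22²/2)·0.25] / 0.1100 = [0.0715 + 0.0111] / 0.1100 = 0.7501 which rounds to 0.75
N(d₁) = N(0.75) = 0.7734
Δ_call = N(d₁) = 0.7734

0.7734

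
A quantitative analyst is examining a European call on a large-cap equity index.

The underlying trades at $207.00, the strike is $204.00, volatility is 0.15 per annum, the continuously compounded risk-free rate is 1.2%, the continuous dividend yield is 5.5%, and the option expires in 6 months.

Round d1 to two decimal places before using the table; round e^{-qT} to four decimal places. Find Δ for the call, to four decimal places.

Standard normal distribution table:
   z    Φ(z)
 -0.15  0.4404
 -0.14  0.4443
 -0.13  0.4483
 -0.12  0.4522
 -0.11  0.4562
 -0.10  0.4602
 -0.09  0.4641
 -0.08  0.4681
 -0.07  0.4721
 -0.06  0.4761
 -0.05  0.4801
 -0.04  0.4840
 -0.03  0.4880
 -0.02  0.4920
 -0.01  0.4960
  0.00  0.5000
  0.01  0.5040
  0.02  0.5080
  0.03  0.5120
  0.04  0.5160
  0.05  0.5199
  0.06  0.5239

T = 0.5;  σ√T = 0.1061
d₁ = [ln(207/204) + (0.012 − 0.055 + ½·0.15²)·0.5] / (σ√T) = (0.0146 − 0.0159) / 0.1061 = -0.0120 ≈ -0.01
N(d₁) = N(-0.01) = 0.4960
Δ_call = exp(−qT)·N(d₁) = 0.9729·0.4960 = 0.4826

0.4826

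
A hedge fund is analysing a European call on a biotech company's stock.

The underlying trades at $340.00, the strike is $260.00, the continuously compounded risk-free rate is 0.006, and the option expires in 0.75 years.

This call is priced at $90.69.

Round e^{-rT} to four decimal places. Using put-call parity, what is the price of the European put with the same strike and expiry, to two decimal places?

$9.52

exp(−rT) = exp(−0.006·0.75) = 0.9955
Put-call parity: C − P = S − K·e^(−rT) = 340 − 260·0.9955 = 340 − 258.8300 = 81.1700
P = C − (C − P) = 90.69 − (81.1700) = 9.5200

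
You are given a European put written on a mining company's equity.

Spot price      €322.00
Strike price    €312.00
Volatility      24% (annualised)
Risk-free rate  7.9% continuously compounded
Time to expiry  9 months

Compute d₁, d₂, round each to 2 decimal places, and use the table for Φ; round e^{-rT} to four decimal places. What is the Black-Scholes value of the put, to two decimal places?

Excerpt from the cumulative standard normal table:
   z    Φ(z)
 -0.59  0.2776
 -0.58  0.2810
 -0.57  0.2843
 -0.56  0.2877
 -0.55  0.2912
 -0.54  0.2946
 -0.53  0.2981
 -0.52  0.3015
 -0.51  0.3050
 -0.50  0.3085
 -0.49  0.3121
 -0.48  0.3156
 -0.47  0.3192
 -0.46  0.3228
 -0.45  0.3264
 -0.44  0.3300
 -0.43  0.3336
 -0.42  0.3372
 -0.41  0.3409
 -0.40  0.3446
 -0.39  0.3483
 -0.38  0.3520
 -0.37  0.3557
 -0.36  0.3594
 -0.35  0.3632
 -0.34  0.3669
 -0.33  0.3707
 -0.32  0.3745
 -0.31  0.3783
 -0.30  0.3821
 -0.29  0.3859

€14.15

σ√T = 0.24 × 0.8660 = 0.2078
d₁ = [ln(322/312) + (0.079 + 0.24²/2)·0.75] / 0.2078 = [0.0315 + 0.0809] / 0.2078 = 0.5408 ⇒ 0.54
d₂ = d₁ − σ√T = 0.5408 − 0.2078 = 0.3329 ⇒ 0.33
e^(−rT) = e^(−0.079·0.75) = 0.9425
P = 312·0.9425·N(-0.33) − 322·N(-0.54) = 312·0.9425·0.3707 − 322·0.2946 = 109.0080 − 94.8612 = 14.1468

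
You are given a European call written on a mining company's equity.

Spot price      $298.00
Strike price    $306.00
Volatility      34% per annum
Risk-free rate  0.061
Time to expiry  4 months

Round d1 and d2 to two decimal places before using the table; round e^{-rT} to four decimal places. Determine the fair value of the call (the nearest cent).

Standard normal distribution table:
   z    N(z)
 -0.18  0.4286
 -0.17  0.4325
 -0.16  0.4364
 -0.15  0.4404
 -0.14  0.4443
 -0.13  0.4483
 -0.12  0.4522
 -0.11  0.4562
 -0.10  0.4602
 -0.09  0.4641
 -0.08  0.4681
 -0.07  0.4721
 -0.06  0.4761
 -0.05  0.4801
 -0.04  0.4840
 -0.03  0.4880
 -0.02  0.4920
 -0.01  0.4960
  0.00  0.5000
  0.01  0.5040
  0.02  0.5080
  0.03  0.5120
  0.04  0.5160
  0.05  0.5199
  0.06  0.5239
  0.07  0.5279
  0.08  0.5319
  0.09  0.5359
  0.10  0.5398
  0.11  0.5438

T = 0.3333;  σ√T = 0.1963
d₁ = [ln(298/306) + (0.061 + 0.34²/2)·0.3333] / 0.1963 = [-0.0265 + 0.0396] / 0.1963 = 0.0668 ≈ 0.07
d₂ = d₁ − σ√T = 0.0668 − 0.1963 = -0.1295 ≈ -0.13
e^(−rT) = e^(−0.061·0.3333) = 0.9799
N(d₁) = N(0.07) = 0.5279;  N(d₂) = N(-0.13) = 0.4483
C = 298·0.5279 − 306·0.9799·0.4483 = 157.3142 − 134.4225 = 22.8917

$22.89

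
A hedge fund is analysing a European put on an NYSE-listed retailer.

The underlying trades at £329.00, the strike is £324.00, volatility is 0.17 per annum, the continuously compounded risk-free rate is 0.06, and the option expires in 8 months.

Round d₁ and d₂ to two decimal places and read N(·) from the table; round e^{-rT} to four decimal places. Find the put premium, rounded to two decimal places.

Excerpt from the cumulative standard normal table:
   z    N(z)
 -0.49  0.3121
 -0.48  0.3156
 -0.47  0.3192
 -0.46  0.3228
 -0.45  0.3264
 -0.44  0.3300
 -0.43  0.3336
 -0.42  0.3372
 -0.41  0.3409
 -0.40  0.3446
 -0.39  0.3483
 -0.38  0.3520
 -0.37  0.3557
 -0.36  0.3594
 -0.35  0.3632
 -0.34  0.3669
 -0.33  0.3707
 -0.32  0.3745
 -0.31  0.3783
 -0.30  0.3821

σ√T = 0.17 × 0.8165 = 0.1388
d₁ = [ln(329/324) + (0.06 + ½·0.17²)·0.6667] / (σ√T) = (0.0153 + 0.0496) / 0.1388 = 0.4679 ≈ 0.47
d₂ = 0.4679 − 0.1388 = 0.3291 ≈ 0.33
e^(−rT) = e^(−0.06·0.6667) = 0.9608
N(−d₂) = N(-0.33) = 0.3707;  N(−d₁) = N(-0.47) = 0.3192
P = 324·0.9608·0.3707 − 329·0.3192 = 115.3986 − 105.0168 = 10.3818

£10.38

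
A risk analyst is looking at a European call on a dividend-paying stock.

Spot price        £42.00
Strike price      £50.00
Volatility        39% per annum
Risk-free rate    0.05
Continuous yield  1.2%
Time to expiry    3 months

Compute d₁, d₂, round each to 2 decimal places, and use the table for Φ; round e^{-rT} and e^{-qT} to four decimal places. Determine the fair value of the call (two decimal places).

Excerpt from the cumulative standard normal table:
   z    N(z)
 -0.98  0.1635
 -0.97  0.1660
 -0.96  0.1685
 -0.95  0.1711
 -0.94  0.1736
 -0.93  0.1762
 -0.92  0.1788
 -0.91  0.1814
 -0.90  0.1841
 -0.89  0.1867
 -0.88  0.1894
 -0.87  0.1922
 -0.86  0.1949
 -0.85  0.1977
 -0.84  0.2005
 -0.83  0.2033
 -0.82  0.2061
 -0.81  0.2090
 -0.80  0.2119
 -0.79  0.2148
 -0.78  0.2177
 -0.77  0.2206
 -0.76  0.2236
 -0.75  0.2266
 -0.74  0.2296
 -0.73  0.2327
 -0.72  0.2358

T = 0.25;  σ√T = 0.1950
d₁ = [ln(42/50) + (0.05 − 0.012 + 0.39²/2)·0.25] / 0.1950 = [-0.1744 + 0.0285] / 0.1950 = -0.7479 which rounds to -0.75
d₂ = d₁ − σ√T = -0.7479 − 0.1950 = -0.9429 which rounds to -0.94
exp(−qT) = exp(−0.012·0.25) = 0.9970;  exp(−rT) = exp(−0.05·0.25) = 0.9876
C = 42·0.9970·N(-0.75) − 50·0.9876·N(-0.94) = 42·0.9970·0.2266 − 50·0.9876·0.1736 = 9.4886 − 8.5724 = 0.9163

£0.92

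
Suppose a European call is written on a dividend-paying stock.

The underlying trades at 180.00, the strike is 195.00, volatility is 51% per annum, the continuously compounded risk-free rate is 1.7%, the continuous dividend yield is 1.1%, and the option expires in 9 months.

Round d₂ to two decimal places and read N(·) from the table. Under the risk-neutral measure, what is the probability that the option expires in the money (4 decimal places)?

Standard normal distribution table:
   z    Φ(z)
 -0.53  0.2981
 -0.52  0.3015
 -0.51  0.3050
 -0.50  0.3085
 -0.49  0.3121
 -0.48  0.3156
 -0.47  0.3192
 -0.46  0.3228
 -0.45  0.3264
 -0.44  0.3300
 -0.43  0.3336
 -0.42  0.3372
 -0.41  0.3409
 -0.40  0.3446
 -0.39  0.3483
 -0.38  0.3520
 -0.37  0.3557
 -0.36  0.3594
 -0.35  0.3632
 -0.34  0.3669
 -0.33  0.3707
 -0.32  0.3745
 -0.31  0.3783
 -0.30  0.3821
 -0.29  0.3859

0.3483

T = 0.75;  σ√T = 0.4417
ln(S/K) + (r − q + σ²/2)T = ln(180/195) + (0.017 − 0.011 + 0.51²/2)·0.75 = -0.0800 + 0.1020 = 0.0220
d₁ = 0.0220 / 0.4417 = 0.0498 → 0.05
d₂ = d₁ − σ√T = 0.0498 − 0.4417 = -0.3919 → -0.39
Pr(exercise) under Q = N(d₂) = 0.3483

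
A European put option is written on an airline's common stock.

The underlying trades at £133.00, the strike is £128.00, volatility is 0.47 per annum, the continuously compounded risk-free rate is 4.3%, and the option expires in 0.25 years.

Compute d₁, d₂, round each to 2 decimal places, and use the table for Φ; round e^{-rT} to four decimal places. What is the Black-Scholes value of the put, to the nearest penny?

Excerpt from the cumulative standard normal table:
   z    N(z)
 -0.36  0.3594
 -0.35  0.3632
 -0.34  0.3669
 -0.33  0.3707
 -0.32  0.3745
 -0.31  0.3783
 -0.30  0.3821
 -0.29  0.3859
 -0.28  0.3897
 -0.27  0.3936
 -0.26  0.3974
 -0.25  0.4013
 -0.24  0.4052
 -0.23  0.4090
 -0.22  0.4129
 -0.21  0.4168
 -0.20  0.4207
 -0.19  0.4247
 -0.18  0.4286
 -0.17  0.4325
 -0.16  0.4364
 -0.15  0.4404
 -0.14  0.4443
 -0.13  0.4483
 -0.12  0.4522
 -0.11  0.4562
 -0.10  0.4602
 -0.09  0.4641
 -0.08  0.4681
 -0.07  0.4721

£9.47

T = 0.25;  σ√T = 0.2350
ln(S/K) + (r + σ²/2)T = ln(133/128) + (0.043 + 0.47²/2)·0.25 = 0.0383 + 0.0384 = 0.0767
d₁ = 0.0767 / 0.2350 = 0.3263 ⇒ 0.33
d₂ = d₁ − σ√T = 0.3263 − 0.2350 = 0.0913 ⇒ 0.09
e^(−rT) = e^(−0.043·0.25) = 0.9893
N(−d₂) = N(-0.09) = 0.4641;  N(−d₁) = N(-0.33) = 0.3707
P = 128·0.9893·0.4641 − 133·0.3707 = 58.7692 − 49.3031 = 9.4661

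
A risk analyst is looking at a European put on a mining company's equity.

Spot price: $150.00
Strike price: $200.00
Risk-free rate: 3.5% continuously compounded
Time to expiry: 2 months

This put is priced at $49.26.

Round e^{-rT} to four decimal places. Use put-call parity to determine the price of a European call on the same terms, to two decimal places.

$0.42

e^(−rT) = e^(−0.035·0.1667) = 0.9942
Put-call parity: C − P = S − K·e^(−rT) = 150 − 200·0.9942 = 150 − 198.8400 = -48.8400
C = P + (C − P) = 49.26 + (-48.8400) = 0.4200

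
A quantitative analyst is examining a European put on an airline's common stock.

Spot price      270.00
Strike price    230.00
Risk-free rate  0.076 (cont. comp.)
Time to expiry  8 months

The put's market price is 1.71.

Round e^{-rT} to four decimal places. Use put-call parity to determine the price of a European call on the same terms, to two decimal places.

e^(−rT) = e^(−0.076·0.6667) = 0.9506
Put-call parity: C − P = S − K·e^(−rT) = 270 − 230·0.9506 = 270 − 218.6380 = 51.3620
C = P + (C − P) = 1.71 + (51.3620) = 53.0720

53.07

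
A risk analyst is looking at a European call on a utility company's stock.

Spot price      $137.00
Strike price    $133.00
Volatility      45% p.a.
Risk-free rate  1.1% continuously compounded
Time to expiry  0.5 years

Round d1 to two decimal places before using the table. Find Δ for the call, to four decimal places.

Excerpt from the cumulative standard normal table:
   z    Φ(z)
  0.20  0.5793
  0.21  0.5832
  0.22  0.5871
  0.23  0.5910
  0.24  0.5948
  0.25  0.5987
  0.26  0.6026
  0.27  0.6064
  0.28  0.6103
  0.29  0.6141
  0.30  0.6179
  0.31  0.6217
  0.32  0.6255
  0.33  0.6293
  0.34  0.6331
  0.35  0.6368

σ√T = 0.45 × 0.7071 = 0.3182
d₁ = [ln(137/133) + (0.011 + ½·0.45²)·0.5] / (σ√T) = (0.0296 + 0.0561) / 0.3182 = 0.2695 ≈ 0.27
N(d₁) = N(0.27) = 0.6064
Δ_call = N(d₁) = 0.6064

0.6064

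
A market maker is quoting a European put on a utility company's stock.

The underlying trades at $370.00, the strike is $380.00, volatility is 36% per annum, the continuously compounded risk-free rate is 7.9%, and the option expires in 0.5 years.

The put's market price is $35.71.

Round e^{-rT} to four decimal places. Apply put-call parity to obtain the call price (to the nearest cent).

$40.42

e^(−rT) = e^(−0.079·0.5) = 0.9613
Put-call parity: C − P = S − K·e^(−rT) = 370 − 380·0.9613 = 370 − 365.2940 = 4.7060
C = P + (C − P) = 35.71 + (4.7060) = 40.4160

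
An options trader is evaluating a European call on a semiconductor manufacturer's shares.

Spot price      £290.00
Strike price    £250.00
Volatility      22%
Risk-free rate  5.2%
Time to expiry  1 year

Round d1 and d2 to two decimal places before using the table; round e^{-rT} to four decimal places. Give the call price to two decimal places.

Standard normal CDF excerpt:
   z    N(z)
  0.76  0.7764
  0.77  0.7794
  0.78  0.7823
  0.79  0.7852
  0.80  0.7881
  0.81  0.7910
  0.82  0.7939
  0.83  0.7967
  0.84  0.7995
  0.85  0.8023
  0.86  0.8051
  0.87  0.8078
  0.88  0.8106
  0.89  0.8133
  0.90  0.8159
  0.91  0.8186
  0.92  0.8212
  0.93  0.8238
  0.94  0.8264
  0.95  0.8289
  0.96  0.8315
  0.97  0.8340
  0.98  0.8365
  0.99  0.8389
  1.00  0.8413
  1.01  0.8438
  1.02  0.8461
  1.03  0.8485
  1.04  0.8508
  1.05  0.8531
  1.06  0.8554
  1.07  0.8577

σ√T = 0.22·√1 = 0.2200
ln(S/K) + (r + σ²/2)T = ln(290/250) + (0.052 + 0.22²/2)·1 = 0.1484 + 0.0762 = 0.2246
d₁ = 0.2246 / 0.2200 = 1.0210 ⇒ 1.02
d₂ = d₁ − σ√T = 1.0210 − 0.2200 = 0.8010 ⇒ 0.80
exp(−rT) = exp(−0.052·1) = 0.9493
C = 290·N(1.02) − 250·0.9493·N(0.80) = 290·0.8461 − 250·0.9493·0.7881 = 245.3690 − 187.0358 = 58.3332

£58.33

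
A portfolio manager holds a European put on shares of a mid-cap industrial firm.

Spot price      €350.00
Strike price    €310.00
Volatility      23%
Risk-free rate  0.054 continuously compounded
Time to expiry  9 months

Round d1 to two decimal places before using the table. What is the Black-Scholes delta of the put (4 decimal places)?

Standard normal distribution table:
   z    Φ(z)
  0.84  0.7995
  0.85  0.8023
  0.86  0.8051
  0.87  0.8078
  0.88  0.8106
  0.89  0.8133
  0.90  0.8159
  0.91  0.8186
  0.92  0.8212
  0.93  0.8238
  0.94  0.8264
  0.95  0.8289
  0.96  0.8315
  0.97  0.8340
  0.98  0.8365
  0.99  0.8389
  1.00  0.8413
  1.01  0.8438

T = 0.75;  σ√T = 0.1992
d₁ = [ln(350/310) + (0.054 + ½·0.23²)·0.75] / (σ√T) = (0.1214 + 0.0603) / 0.1992 = 0.9122 ≈ 0.91
N(d₁) = N(0.91) = 0.8186
Δ_put = N(d₁) − 1 = 0.8186 − 1 = -0.1814

-0.1814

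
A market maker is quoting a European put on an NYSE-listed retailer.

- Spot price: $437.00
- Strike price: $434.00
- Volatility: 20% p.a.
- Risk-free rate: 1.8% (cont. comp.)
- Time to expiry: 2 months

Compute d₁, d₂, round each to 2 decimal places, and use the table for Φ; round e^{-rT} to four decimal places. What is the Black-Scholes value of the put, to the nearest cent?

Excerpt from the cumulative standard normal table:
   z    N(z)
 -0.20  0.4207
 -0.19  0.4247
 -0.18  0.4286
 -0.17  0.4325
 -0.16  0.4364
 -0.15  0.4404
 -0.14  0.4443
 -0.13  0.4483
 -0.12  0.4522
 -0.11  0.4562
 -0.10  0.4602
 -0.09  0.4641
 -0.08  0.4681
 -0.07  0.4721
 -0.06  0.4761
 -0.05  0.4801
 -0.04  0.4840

$11.84

T = 0.1667;  σ√T = 0.0816
ln(S/K) + (r + σ²/2)T = ln(437/434) + (0.018 + 0.2²/2)·0.1667 = 0.0069 + 0.0063 = 0.0132
d₁ = 0.0132 / 0.0816 = 0.1619 ≈ 0.16
d₂ = d₁ − σ√T = 0.1619 − 0.0816 = 0.0803 ≈ 0.08
exp(−rT) = exp(−0.018·0.1667) = 0.9970
P = 434·0.9970·N(-0.08) − 437·N(-0.16) = 434·0.9970·0.4681 − 437·0.4364 = 202.5459 − 190.7068 = 11.8391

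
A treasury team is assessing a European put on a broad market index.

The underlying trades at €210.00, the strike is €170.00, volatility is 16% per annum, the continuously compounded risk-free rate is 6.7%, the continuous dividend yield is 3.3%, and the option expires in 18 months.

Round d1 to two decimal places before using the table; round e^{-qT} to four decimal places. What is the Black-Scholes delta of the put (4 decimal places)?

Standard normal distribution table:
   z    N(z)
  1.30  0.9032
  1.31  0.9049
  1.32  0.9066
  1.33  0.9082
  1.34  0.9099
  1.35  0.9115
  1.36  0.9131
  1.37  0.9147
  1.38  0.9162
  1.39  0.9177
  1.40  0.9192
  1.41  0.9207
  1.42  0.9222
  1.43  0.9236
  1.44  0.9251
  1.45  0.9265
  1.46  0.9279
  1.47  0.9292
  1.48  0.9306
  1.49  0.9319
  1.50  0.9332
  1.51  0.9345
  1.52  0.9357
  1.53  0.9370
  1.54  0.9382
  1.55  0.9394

σ√T = 0.16·√1.5 = 0.1960
d₁ = [ln(210/170) + (0.067 − 0.033 + ½·0.16²)·1.5] / (σ√T) = (0.2113 + 0.0702) / 0.1960 = 1.4366 which rounds to 1.44
N(d₁) = N(1.44) = 0.9251
Δ_put = e^(−qT)·(N(d₁) − 1) = 0.9517·(0.9251 − 1) = -0.0713

-0.0713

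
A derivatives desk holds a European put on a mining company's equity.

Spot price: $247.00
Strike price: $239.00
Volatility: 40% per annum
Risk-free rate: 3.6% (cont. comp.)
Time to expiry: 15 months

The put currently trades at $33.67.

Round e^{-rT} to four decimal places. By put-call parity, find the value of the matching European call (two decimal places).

$52.19

e^(−rT) = e^(−0.036·1.25) = 0.9560
Put-call parity: C − P = S − K·e^(−rT) = 247 − 239·0.9560 = 247 − 228.4840 = 18.5160
C = P + (C − P) = 33.67 + (18.5160) = 52.1860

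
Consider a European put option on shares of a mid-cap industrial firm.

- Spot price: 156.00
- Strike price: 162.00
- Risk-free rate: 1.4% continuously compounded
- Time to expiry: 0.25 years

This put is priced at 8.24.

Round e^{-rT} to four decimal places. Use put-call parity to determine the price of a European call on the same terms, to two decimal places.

e^(−rT) = e^(−0.014·0.25) = 0.9965
Put-call parity: C − P = S − K·e^(−rT) = 156 − 162·0.9965 = 156 − 161.4330 = -5.4330
C = P + (C − P) = 8.24 + (-5.4330) = 2.8070

2.81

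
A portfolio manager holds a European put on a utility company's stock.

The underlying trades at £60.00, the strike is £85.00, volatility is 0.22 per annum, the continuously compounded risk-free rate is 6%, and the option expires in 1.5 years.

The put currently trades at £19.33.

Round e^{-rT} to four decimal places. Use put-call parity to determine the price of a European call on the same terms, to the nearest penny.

e^(−rT) = e^(−0.06·1.5) = 0.9139
Put-call parity: C − P = S − K·e^(−rT) = 60 − 85·0.9139 = 60 − 77.6815 = -17.6815
C = P + (C − P) = 19.33 + (-17.6815) = 1.6485

£1.65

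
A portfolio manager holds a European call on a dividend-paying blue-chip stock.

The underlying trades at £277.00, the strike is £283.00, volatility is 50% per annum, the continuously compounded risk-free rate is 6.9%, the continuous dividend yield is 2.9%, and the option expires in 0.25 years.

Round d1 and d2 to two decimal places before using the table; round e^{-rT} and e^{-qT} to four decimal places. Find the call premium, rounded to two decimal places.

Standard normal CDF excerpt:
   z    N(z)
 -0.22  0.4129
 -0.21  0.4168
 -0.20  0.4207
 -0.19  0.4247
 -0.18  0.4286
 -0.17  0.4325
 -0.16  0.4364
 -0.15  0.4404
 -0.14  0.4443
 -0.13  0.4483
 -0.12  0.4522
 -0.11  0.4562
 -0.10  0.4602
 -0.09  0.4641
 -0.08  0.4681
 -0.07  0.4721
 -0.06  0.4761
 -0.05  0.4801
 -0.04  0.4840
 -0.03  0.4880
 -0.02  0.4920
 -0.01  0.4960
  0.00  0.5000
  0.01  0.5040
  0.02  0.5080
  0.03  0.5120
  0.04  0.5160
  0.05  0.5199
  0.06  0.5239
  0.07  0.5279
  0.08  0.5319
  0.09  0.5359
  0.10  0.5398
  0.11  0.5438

σ√T = 0.5 × 0.5000 = 0.2500
d₁ = [ln(277/283) + (0.069 − 0.029 + ½·0.5²)·0.25] / (σ√T) = (-0.0214 + 0.0413) / 0.2500 = 0.0793 which rounds to 0.08
d₂ = 0.0793 − 0.2500 = -0.1707 which rounds to -0.17
exp(−qT) = exp(−0.029·0.25) = 0.9928;  exp(−rT) = exp(−0.069·0.25) = 0.9829
N(d₁) = N(0.08) = 0.5319;  N(d₂) = N(-0.17) = 0.4325
C = 277·0.9928·0.5319 − 283·0.9829·0.4325 = 146.2755 − 120.3045 = 25.9710

£25.97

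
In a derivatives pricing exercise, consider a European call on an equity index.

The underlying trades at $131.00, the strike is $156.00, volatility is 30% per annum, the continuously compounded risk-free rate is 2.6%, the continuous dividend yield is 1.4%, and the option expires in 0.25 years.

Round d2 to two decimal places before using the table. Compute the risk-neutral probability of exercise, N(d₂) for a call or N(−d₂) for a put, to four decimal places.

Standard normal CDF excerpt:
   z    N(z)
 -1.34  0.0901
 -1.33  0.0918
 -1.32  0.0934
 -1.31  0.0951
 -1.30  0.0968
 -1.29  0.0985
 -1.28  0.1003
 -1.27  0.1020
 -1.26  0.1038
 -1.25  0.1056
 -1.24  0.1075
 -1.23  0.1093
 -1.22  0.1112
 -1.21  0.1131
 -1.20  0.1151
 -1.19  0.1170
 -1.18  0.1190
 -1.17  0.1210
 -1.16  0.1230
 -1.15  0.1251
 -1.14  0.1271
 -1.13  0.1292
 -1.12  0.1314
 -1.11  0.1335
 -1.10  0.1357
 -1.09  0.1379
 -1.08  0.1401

T = 0.25;  σ√T = 0.1500
d₁ = [ln(131/156) + (0.026 − 0.014 + 0.3²/2)·0.25] / 0.1500 = [-0.1747 + 0.0142] / 0.1500 = -1.0694 ≈ -1.07
d₂ = d₁ − σ√T = -1.0694 − 0.1500 = -1.2194 ≈ -1.22
Risk-neutral Pr[S_T > K] = N(d₂) = N(-1.22) = 0.1112

0.1112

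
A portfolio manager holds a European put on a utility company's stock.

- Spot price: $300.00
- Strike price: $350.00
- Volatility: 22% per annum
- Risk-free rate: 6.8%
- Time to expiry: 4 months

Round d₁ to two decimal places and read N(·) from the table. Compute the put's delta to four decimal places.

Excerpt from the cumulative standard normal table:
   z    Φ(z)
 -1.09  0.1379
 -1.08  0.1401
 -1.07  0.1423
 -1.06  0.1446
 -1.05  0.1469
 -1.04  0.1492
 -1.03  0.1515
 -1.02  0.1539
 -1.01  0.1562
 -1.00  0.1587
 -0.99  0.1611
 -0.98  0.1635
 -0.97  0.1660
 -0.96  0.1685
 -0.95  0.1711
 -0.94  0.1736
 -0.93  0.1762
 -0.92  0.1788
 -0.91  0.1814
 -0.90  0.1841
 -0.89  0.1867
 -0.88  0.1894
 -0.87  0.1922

σ√T = 0.22·√0.3333 = 0.1270
d₁ = [ln(300/350) + (0.068 + ½·0.22²)·0.3333] / (σ√T) = (-0.1542 + 0.0307) / 0.1270 = -0.9717 which rounds to -0.97
N(d₁) = N(-0.97) = 0.1660
Δ_put = N(d₁) − 1 = 0.1660 − 1 = -0.8340

-0.8340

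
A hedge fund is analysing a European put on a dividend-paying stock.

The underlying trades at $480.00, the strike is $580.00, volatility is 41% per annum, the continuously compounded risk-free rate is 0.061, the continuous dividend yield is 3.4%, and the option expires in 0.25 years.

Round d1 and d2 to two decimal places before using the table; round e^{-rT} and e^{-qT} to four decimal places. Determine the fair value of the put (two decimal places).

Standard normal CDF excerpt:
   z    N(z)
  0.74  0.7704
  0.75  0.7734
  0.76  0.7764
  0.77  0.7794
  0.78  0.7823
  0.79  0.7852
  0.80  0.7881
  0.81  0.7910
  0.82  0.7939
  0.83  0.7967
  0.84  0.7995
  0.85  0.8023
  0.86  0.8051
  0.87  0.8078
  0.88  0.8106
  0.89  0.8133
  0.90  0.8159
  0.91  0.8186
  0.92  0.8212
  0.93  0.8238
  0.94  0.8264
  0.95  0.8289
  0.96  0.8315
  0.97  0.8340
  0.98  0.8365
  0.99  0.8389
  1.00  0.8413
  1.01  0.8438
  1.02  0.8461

$105.52

σ√T = 0.41 × 0.5000 = 0.2050
d₁ = [ln(480/580) + (0.061 − 0.034 + ½·0.41²)·0.25] / (σ√T) = (-0.1892 + 0.0278) / 0.2050 = -0.7877 ⇒ -0.79
d₂ = -0.7877 − 0.2050 = -0.9927 ⇒ -0.99
exp(−qT) = exp(−0.034·0.25) = 0.9915;  exp(−rT) = exp(−0.061·0.25) = 0.9849
N(−d₂) = N(0.99) = 0.8389;  N(−d₁) = N(0.79) = 0.7852
P = 580·0.9849·0.8389 − 480·0.9915·0.7852 = 479.2149 − 373.6924 = 105.5225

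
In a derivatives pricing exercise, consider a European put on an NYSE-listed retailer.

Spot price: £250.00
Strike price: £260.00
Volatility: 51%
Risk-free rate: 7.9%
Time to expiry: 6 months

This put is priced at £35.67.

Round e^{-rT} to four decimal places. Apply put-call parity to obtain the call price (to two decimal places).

exp(−rT) = exp(−0.079·0.5) = 0.9613
Put-call parity: C − P = S − K·e^(−rT) = 250 − 260·0.9613 = 250 − 249.9380 = 0.0620
C = P + (C − P) = 35.67 + (0.0620) = 35.7320

£35.73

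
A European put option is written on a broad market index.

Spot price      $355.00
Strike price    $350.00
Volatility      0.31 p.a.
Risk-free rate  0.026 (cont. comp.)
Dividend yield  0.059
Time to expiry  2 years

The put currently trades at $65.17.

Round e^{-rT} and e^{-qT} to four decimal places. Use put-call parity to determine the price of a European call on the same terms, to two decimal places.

$48.40

e^(−qT) = e^(−0.059·2) = 0.8887;  e^(−rT) = e^(−0.026·2) = 0.9493
Put-call parity: C − P = S·e^(−qT) − K·e^(−rT) = 355·0.8887 − 350·0.9493 = 315.4885 − 332.2550 = -16.7665
C = P + (C − P) = 65.17 + (-16.7665) = 48.4035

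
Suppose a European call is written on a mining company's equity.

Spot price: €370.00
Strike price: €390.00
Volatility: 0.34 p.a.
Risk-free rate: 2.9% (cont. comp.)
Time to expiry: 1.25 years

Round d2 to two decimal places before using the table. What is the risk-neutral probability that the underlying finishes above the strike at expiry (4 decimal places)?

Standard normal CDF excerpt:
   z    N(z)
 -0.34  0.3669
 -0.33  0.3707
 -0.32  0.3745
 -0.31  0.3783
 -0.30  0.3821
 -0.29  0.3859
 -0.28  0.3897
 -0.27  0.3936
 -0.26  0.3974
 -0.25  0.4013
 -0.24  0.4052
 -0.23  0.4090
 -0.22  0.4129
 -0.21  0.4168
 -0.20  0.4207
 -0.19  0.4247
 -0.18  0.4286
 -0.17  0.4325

σ√T = 0.34·√1.25 = 0.3801
ln(S/K) + (r + σ²/2)T = ln(370/390) + (0.029 + 0.34²/2)·1.25 = -0.0526 + 0.1085 = 0.0559
d₁ = 0.0559 / 0.3801 = 0.1469 ≈ 0.15
d₂ = d₁ − σ√T = 0.1469 − 0.3801 = -0.2332 ≈ -0.23
Pr(exercise) under Q = N(d₂) = 0.4090

0.4090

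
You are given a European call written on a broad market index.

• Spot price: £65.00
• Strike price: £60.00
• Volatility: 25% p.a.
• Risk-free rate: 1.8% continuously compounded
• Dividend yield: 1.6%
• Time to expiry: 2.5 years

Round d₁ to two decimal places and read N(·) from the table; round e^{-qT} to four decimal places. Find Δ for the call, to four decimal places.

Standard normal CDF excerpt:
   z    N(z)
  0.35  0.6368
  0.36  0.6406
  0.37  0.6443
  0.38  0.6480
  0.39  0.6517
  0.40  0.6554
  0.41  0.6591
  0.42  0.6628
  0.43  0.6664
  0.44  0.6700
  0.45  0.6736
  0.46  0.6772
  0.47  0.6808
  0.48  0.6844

σ√T = 0.25 × 1.5811 = 0.3953
d₁ = [ln(65/60) + (0.018 − 0.016 + 0.25²/2)·2.5] / 0.3953 = [0.0800 + 0.0831] / 0.3953 = 0.4128 → 0.41
N(d₁) = N(0.41) = 0.6591
Δ_call = exp(−qT)·N(d₁) = 0.9608·0.6591 = 0.6333

0.6333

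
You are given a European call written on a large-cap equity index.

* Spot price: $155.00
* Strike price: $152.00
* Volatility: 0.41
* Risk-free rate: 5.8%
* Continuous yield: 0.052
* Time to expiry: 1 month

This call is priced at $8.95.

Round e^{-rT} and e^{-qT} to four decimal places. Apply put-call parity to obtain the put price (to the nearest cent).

$5.89

exp(−qT) = exp(−0.052·0.08333) = 0.9957;  exp(−rT) = exp(−0.058·0.08333) = 0.9952
Put-call parity: C − P = S·e^(−qT) − K·e^(−rT) = 155·0.9957 − 152·0.9952 = 154.3335 − 151.2704 = 3.0631
P = C − (C − P) = 8.95 − (3.0631) = 5.8869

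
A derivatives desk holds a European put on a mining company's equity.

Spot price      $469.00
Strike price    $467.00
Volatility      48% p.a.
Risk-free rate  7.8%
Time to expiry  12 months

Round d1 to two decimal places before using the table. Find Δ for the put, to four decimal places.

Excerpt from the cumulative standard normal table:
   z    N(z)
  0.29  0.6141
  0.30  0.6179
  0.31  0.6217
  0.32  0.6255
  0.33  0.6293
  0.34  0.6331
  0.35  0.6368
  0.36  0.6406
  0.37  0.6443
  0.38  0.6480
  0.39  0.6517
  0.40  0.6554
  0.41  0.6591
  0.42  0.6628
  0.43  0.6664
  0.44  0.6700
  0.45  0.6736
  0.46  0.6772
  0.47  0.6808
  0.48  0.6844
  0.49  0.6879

σ√T = 0.48 × 1.0000 = 0.4800
d₁ = [ln(469/467) + (0.078 + 0.48²/2)·1] / 0.4800 = [0.0043 + 0.1932] / 0.4800 = 0.4114 which rounds to 0.41
N(d₁) = N(0.41) = 0.6591
Δ_put = N(d₁) − 1 = 0.6591 − 1 = -0.3409

-0.3409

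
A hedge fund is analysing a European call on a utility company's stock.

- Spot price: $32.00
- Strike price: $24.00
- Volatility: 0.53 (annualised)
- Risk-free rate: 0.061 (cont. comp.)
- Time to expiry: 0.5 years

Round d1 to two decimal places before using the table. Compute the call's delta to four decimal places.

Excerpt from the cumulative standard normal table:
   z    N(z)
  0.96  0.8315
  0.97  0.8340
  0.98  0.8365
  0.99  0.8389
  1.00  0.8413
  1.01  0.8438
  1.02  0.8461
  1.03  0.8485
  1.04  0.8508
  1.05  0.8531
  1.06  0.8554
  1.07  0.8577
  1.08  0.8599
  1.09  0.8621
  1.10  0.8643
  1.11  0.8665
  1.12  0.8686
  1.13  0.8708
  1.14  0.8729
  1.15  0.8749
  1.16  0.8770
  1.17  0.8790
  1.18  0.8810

0.8508

T = 0.5;  σ√T = 0.3748
d₁ = [ln(32/24) + (0.061 + 0.53²/2)·0.5] / 0.3748 = [0.2877 + 0.1007] / 0.3748 = 1.0364 which rounds to 1.04
N(d₁) = N(1.04) = 0.8508
Δ_call = N(d₁) = 0.8508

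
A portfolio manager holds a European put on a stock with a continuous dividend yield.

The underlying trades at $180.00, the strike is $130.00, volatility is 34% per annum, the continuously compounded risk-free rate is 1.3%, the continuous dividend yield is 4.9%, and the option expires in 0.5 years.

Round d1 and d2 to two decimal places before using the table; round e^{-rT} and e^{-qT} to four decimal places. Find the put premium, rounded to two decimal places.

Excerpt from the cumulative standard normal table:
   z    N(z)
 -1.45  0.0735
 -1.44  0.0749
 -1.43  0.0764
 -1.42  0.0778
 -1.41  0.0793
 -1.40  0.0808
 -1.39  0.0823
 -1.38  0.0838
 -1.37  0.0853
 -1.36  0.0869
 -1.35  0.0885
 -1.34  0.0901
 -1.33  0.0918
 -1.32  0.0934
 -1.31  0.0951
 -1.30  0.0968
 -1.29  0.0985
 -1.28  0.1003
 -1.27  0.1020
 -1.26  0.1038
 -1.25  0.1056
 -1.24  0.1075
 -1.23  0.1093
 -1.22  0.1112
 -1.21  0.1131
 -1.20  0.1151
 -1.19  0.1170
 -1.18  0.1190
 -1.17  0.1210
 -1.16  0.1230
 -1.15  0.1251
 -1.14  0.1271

T = 0.5;  σ√T = 0.2404
d₁ = [ln(180/130) + (0.013 − 0.049 + 0.34²/2)·0.5] / 0.2404 = [0.3254 + 0.0109] / 0.2404 = 1.3989 ⇒ 1.40
d₂ = d₁ − σ√T = 1.3989 − 0.2404 = 1.1585 ⇒ 1.16
exp(−qT) = exp(−0.049·0.5) = 0.9758;  exp(−rT) = exp(−0.013·0.5) = 0.9935
P = 130·0.9935·N(-1.16) − 180·0.9758·N(-1.40) = 130·0.9935·0.1230 − 180·0.9758·0.0808 = 15.8861 − 14.1920 = 1.6940

$1.69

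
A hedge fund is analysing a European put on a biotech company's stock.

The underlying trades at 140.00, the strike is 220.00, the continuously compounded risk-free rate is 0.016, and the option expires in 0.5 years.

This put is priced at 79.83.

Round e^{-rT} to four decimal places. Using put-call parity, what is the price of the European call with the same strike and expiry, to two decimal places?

exp(−rT) = exp(−0.016·0.5) = 0.9920
Put-call parity: C − P = S − K·e^(−rT) = 140 − 220·0.9920 = 140 − 218.2400 = -78.2400
C = P + (C − P) = 79.83 + (-78.2400) = 1.5900

1.59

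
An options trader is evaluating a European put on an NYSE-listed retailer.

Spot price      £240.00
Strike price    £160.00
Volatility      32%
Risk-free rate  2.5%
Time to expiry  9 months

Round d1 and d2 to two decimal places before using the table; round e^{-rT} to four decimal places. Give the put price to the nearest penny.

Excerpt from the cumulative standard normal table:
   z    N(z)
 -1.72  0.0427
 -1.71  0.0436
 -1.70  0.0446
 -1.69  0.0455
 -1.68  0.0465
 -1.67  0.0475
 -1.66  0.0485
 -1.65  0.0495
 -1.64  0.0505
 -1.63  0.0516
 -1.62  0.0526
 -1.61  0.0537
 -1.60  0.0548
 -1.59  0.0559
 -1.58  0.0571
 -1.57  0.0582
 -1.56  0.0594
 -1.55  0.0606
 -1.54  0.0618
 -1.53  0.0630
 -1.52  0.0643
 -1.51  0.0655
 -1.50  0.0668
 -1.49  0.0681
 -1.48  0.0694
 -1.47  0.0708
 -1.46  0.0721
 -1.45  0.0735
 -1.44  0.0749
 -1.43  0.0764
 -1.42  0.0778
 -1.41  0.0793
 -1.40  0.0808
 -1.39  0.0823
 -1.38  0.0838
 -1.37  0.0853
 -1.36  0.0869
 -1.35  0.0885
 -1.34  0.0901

σ√T = 0.32 × 0.8660 = 0.2771
d₁ = [ln(240/160) + (0.025 + 0.32²/2)·0.75] / 0.2771 = [0.4055 + 0.0572] / 0.2771 = 1.6693 ≈ 1.67
d₂ = d₁ − σ√T = 1.6693 − 0.2771 = 1.3922 ≈ 1.39
exp(−rT) = exp(−0.025·0.75) = 0.9814
N(−d₂) = N(-1.39) = 0.0823;  N(−d₁) = N(-1.67) = 0.0475
P = 160·0.9814·0.0823 − 240·0.0475 = 12.9231 − 11.4000 = 1.5231

£1.52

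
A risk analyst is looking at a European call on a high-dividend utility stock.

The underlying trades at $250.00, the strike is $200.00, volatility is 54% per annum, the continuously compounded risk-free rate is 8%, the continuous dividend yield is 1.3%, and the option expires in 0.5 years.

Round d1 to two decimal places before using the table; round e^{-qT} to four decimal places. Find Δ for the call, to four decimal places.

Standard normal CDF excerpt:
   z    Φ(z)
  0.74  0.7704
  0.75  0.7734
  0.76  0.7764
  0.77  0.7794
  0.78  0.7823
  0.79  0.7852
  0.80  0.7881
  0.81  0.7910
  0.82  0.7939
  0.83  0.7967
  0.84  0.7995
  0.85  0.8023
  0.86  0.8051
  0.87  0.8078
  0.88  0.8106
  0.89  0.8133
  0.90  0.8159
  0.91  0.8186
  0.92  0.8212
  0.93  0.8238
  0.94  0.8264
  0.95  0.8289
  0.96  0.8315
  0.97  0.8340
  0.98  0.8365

σ√T = 0.54·√0.5 = 0.3818
ln(S/K) + (r − q + σ²/2)T = ln(250/200) + (0.08 − 0.013 + 0.54²/2)·0.5 = 0.2231 + 0.1064 = 0.3295
d₁ = 0.3295 / 0.3818 = 0.8630 → 0.86
N(d₁) = N(0.86) = 0.8051
Δ_call = e^(−qT)·N(d₁) = 0.9935·0.8051 = 0.7999

0.7999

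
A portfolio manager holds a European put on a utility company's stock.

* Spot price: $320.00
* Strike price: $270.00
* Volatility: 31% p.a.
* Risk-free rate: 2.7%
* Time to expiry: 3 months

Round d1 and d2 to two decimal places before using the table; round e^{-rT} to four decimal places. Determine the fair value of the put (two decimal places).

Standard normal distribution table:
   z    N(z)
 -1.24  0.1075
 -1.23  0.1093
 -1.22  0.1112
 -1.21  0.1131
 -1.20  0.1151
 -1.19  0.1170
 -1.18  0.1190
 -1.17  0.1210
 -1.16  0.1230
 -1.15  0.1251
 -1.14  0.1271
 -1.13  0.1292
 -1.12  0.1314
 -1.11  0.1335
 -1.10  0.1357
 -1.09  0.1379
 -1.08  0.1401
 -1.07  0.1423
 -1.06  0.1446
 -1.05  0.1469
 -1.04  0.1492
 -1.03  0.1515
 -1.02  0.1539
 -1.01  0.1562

$3.20

T = 0.25;  σ√T = 0.1550
d₁ = [ln(320/270) + (0.027 + 0.31²/2)·0.25] / 0.1550 = [0.1699 + 0.0188] / 0.1550 = 1.2172 ⇒ 1.22
d₂ = d₁ − σ√T = 1.2172 − 0.1550 = 1.0622 ⇒ 1.06
e^(−rT) = e^(−0.027·0.25) = 0.9933
P = 270·0.9933·N(-1.06) − 320·N(-1.22) = 270·0.9933·0.1446 − 320·0.1112 = 38.7804 − 35.5840 = 3.1964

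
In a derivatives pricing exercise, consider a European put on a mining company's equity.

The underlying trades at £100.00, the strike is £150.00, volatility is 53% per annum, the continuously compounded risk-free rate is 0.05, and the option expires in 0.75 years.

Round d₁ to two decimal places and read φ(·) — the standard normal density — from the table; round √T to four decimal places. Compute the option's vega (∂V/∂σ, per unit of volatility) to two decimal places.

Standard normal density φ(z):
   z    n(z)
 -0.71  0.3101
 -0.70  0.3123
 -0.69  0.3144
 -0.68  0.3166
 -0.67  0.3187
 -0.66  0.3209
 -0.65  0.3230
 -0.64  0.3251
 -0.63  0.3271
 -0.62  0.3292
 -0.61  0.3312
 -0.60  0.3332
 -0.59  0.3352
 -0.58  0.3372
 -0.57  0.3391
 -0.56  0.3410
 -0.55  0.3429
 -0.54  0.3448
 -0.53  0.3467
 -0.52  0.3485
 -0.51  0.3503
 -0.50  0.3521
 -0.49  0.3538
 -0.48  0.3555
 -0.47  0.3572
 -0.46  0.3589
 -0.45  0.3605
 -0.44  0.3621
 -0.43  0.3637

σ√T = 0.53·√0.75 = 0.4590
d₁ = [ln(100/150) + (0.05 + 0.53²/2)·0.75] / 0.4590 = [-0.4055 + 0.1428] / 0.4590 = -0.5722 ≈ -0.57
√T = √0.75 = 0.8660
φ(d₁) = φ(-0.57) = 0.3391
vega = S·φ(d₁)·√T = 100·0.3391·0.8660 = 29.3661
(Vega is the same for a European call and put with the same parameters.)

29.37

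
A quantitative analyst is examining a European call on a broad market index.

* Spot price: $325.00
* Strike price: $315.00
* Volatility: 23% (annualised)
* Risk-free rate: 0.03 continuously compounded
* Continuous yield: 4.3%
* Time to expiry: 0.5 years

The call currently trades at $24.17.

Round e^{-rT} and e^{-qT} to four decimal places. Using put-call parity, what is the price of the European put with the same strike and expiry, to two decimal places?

e^(−qT) = e^(−0.043·0.5) = 0.9787;  e^(−rT) = e^(−0.03·0.5) = 0.9851
Put-call parity: C − P = S·e^(−qT) − K·e^(−rT) = 325·0.9787 − 315·0.9851 = 318.0775 − 310.3065 = 7.7710
P = C − (C − P) = 24.17 − (7.7710) = 16.3990

$16.40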